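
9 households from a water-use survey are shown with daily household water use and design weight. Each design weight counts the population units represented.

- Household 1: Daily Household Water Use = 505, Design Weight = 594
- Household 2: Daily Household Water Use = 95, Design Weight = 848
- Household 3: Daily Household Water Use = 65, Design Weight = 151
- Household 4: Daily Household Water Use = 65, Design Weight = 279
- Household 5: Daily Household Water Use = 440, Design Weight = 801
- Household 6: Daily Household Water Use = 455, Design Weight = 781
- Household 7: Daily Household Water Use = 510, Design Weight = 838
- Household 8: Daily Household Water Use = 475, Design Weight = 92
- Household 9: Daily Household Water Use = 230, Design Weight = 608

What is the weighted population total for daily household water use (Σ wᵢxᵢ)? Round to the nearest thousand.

Weighted total = 505×594 + 95×848 + 65×151 + 65×279 + 440×801 + 455×781 + 510×838 + 475×92 + 230×608
  = 299970 + 80560 + 9815 + 18135 + 352440 + 355355 + 427380 + 43700 + 139840 = 1727195

1727000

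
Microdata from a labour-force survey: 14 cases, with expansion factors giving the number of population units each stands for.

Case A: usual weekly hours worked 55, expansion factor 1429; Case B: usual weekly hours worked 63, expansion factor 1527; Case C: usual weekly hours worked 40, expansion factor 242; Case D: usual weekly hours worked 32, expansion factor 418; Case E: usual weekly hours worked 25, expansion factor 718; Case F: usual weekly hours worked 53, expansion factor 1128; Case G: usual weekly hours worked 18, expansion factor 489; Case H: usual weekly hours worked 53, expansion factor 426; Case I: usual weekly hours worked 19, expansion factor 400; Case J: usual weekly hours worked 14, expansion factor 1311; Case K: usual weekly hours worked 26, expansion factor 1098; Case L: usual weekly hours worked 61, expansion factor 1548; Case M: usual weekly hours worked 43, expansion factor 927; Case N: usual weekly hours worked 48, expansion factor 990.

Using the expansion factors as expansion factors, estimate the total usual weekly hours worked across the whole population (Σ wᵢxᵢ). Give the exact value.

543277

Weighted total = 543277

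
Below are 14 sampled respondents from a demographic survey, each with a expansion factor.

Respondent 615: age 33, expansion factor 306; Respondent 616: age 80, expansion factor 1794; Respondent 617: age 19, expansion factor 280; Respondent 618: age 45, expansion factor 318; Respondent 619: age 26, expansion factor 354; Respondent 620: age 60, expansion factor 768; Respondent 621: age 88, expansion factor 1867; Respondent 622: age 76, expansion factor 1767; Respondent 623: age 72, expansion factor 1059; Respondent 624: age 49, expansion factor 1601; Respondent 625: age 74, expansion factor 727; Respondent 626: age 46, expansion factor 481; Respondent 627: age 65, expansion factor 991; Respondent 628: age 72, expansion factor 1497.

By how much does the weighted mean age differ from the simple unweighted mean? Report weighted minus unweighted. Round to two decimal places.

9.84

Unweighted sum = 805
Unweighted mean = 805 / 14 = 57.5
Weighted sum = 929940
Sum of weights = 13810
Weighted mean = 929940 / 13810 = 67.338161
Difference (weighted minus unweighted) = 9.8381608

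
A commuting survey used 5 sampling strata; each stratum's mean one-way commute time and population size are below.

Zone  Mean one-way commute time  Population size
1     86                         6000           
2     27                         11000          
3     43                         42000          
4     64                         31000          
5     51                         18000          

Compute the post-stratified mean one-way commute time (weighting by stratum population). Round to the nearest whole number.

Σ Nₕ·x̄ₕ = 86×6000 + 27×11000 + 43×42000 + 64×31000 + 51×18000
  = 516000 + 297000 + 1806000 + 1984000 + 918000 = 5521000
Σ Nₕ = 6000 + 11000 + 42000 + 31000 + 18000 = 108000
Overall mean = 5521000 / 108000 = 51.12037

51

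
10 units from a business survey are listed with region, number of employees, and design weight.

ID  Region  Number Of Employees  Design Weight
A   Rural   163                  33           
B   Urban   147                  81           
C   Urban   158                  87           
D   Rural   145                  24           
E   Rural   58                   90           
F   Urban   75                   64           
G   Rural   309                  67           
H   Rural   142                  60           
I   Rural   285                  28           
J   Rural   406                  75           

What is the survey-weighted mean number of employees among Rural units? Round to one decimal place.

216.8

Rural rows: A, D, E, G, H, I, J
Weighted sum = 163×33 + 145×24 + 58×90 + 309×67 + 142×60 + 285×28 + 406×75
  = 81732
Sum of weights = 377
Weighted mean = 81732 / 377 = 216.79576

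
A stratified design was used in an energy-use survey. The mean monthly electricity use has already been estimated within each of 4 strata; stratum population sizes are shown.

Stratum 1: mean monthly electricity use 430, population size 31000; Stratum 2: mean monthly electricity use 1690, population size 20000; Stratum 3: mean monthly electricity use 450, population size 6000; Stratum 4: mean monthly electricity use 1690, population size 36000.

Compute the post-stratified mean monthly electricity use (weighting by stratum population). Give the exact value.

1190

Σ Nₕ·x̄ₕ = 430×31000 + 1690×20000 + 450×6000 + 1690×36000
  = 110670000
Σ Nₕ = 93000
Overall mean = 110670000 / 93000 = 1190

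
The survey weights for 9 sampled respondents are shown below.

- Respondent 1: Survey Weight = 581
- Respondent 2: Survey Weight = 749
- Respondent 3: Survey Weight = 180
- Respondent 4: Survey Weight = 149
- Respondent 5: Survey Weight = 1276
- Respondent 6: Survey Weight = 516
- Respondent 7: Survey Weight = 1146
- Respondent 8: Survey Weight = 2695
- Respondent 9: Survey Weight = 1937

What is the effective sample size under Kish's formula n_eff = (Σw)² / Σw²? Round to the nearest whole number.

Σ wᵢ = 9229
Σ wᵢ² = 337561 + 561001 + 32400 + 22201 + 1628176 + 266256 + 1313316 + 7263025 + 3751969 = 15175905
n_eff = 9229² / 15175905 = 85174441 / 15175905 = 5.6124785

6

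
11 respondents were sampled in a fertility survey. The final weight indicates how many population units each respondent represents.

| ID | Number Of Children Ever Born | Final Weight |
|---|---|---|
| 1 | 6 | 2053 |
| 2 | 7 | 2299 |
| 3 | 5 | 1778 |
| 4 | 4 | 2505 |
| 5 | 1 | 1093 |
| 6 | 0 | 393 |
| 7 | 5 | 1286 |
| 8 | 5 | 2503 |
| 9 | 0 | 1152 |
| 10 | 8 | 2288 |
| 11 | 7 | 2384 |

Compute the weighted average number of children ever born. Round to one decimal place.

Weighted sum = 6×2053 + 7×2299 + 5×1778 + 4×2505 + 1×1093 + 0×393 + 5×1286 + 5×2503 + 0×1152 + 8×2288 + 7×2384
  = 102351
Sum of weights = 2053 + 2299 + 1778 + 2505 + 1093 + 393 + 1286 + 2503 + 1152 + 2288 + 2384 = 19734
Weighted mean = 102351 / 19734 = 5.1865309

5.2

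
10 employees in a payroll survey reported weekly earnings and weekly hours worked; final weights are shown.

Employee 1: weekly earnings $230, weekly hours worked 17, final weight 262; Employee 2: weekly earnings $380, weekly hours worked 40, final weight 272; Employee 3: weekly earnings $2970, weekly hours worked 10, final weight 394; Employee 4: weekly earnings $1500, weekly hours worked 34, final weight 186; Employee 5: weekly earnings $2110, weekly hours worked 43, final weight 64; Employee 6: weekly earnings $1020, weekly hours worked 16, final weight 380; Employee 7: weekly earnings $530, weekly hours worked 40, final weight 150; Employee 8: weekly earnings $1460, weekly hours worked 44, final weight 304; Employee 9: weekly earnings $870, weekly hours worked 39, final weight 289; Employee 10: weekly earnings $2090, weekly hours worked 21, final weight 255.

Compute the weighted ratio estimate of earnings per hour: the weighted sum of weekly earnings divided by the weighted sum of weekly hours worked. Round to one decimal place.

48.9

Σ wᵢ·y = 230×262 + 380×272 + 2970×394 + 1500×186 + 2110×64 + 1020×380 + 530×150 + 1460×304 + 870×289 + 2090×255
  = 3443160
Σ wᵢ·x = 17×262 + 40×272 + 10×394 + 34×186 + 43×64 + 16×380 + 40×150 + 44×304 + 39×289 + 21×255
  = 4454 + 10880 + 3940 + 6324 + 2752 + 6080 + 6000 + 13376 + 11271 + 5355 = 70432
Ratio = 3443160 / 70432 = 48.886302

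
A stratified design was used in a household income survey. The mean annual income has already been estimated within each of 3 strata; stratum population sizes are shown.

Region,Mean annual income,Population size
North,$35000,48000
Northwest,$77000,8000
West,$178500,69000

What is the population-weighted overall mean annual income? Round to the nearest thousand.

Σ Nₕ·x̄ₕ = 14612500000
Σ Nₕ = 48000 + 8000 + 69000 = 125000
Overall mean = 14612500000 / 125000 = 116900

117000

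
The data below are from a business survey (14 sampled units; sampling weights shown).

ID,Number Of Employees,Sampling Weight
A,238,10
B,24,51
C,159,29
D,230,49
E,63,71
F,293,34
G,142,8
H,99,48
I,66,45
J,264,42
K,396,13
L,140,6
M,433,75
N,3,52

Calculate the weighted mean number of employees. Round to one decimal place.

Weighted sum = 92485
Sum of weights = 533
Weighted mean = 92485 / 533 = 173.51782

173.5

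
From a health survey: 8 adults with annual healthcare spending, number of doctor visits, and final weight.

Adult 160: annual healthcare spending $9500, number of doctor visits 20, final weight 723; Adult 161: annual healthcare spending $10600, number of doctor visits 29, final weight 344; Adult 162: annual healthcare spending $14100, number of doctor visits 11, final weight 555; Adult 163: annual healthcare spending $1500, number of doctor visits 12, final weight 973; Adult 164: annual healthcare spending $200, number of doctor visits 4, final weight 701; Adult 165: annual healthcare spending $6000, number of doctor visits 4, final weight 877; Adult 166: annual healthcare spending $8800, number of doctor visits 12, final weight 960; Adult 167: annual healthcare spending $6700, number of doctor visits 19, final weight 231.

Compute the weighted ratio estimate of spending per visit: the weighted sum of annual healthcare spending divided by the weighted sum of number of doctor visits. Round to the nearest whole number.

Σ wᵢ·y = 9500×723 + 10600×344 + 14100×555 + 1500×973 + 200×701 + 6000×877 + 8800×960 + 6700×231
  = 35197800
Σ wᵢ·x = 20×723 + 29×344 + 11×555 + 12×973 + 4×701 + 4×877 + 12×960 + 19×231
  = 14460 + 9976 + 6105 + 11676 + 2804 + 3508 + 11520 + 4389 = 64438
Ratio = 35197800 / 64438 = 546.22738

546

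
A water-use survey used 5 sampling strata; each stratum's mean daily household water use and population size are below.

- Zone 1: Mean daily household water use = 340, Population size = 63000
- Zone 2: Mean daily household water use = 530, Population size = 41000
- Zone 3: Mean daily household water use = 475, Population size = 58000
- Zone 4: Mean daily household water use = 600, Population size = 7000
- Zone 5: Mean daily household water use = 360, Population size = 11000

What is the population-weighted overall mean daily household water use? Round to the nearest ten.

440

Σ Nₕ·x̄ₕ = 340×63000 + 530×41000 + 475×58000 + 600×7000 + 360×11000
  = 78860000
Σ Nₕ = 63000 + 41000 + 58000 + 7000 + 11000 = 180000
Overall mean = 78860000 / 180000 = 438.11111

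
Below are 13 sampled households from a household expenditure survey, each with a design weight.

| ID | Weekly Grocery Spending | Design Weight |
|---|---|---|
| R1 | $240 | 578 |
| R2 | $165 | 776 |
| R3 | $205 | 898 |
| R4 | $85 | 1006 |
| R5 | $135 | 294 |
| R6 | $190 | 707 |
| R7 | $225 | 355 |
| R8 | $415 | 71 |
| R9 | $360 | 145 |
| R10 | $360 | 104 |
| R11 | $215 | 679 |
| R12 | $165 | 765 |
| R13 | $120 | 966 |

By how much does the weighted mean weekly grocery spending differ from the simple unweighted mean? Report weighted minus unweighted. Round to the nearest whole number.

Unweighted sum = 2880
Unweighted mean = 2880 / 13 = 221.53846
Weighted sum = 1297490
Sum of weights = 7344
Weighted mean = 1297490 / 7344 = 176.67347
Difference (weighted minus unweighted) = -44.864987

-45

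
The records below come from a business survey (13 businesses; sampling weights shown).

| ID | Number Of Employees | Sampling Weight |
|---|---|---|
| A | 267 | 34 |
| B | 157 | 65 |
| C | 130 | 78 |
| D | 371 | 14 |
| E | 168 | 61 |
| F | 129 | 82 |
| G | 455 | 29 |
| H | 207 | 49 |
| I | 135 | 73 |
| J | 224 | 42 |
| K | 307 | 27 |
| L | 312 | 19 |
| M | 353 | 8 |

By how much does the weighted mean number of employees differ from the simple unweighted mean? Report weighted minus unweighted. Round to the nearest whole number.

Unweighted sum = 3215
Unweighted mean = 3215 / 13 = 247.30769
Weighted sum = 115085
Sum of weights = 581
Weighted mean = 115085 / 581 = 198.0809
Difference (weighted minus unweighted) = -49.226797

-49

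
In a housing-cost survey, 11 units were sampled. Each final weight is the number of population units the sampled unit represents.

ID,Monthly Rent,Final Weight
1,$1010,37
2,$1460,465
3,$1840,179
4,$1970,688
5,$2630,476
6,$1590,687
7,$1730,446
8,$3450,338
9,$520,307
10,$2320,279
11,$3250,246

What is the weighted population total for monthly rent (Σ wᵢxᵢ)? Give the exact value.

8289300

Weighted total = 1010×37 + 1460×465 + 1840×179 + 1970×688 + 2630×476 + 1590×687 + 1730×446 + 3450×338 + 520×307 + 2320×279 + 3250×246
  = 8289300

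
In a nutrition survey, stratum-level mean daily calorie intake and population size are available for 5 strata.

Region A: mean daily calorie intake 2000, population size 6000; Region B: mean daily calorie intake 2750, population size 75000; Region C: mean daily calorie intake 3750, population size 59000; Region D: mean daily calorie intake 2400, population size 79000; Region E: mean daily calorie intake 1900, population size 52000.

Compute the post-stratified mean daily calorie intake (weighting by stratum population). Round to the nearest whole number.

Σ Nₕ·x̄ₕ = 2000×6000 + 2750×75000 + 3750×59000 + 2400×79000 + 1900×52000
  = 12000000 + 206250000 + 221250000 + 189600000 + 98800000 = 727900000
Σ Nₕ = 6000 + 75000 + 59000 + 79000 + 52000 = 271000
Overall mean = 727900000 / 271000 = 2685.9779

2686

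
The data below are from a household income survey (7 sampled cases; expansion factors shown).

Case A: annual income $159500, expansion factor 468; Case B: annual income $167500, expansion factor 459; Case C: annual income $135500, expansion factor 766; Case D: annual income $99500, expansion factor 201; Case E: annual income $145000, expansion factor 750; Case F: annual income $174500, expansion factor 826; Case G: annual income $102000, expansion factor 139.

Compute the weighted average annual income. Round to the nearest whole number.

150287

Weighted sum = 159500×468 + 167500×459 + 135500×766 + 99500×201 + 145000×750 + 174500×826 + 102000×139
  = 74646000 + 76882500 + 103793000 + 19999500 + 108750000 + 144137000 + 14178000 = 542386000
Sum of weights = 3609
Weighted mean = 542386000 / 3609 = 150287.06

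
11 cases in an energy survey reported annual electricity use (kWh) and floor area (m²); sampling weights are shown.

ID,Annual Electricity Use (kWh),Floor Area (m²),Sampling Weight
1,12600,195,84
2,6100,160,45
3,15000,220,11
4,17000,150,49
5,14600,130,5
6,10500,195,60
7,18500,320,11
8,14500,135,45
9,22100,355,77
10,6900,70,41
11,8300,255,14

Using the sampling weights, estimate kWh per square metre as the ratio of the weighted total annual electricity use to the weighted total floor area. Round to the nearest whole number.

67

Σ wᵢ·y = 5990700
Σ wᵢ·x = 195×84 + 160×45 + 220×11 + 150×49 + 130×5 + 195×60 + 320×11 + 135×45 + 355×77 + 70×41 + 255×14
  = 16380 + 7200 + 2420 + 7350 + 650 + 11700 + 3520 + 6075 + 27335 + 2870 + 3570 = 89070
Ratio = 5990700 / 89070 = 67.258336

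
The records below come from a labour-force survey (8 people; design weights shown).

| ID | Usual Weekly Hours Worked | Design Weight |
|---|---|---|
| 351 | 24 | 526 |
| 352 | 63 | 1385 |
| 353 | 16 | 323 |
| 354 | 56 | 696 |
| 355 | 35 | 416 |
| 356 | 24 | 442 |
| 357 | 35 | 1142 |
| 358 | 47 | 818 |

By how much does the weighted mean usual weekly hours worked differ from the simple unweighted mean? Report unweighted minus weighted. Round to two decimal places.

-5.58

Unweighted sum = 24 + 63 + 16 + 56 + 35 + 24 + 35 + 47 = 300
Unweighted mean = 300 / 8 = 37.5
Weighted sum = 24×526 + 63×1385 + 16×323 + 56×696 + 35×416 + 24×442 + 35×1142 + 47×818
  = 12624 + 87255 + 5168 + 38976 + 14560 + 10608 + 39970 + 38446 = 247607
Sum of weights = 526 + 1385 + 323 + 696 + 416 + 442 + 1142 + 818 = 5748
Weighted mean = 247607 / 5748 = 43.07707
Difference (unweighted minus weighted) = -5.5770703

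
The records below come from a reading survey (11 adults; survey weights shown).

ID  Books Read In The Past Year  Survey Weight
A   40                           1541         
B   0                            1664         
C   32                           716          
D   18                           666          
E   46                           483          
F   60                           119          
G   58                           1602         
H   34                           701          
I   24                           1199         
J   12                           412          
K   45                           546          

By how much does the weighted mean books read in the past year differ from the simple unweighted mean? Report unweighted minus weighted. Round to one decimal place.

Unweighted sum = 40 + 0 + 32 + 18 + 46 + 60 + 58 + 34 + 24 + 12 + 45 = 369
Unweighted mean = 369 / 11 = 33.545455
Weighted sum = 40×1541 + 0×1664 + 32×716 + 18×666 + 46×483 + 60×119 + 58×1602 + 34×701 + 24×1199 + 12×412 + 45×546
  = 61640 + 0 + 22912 + 11988 + 22218 + 7140 + 92916 + 23834 + 28776 + 4944 + 24570 = 300938
Sum of weights = 1541 + 1664 + 716 + 666 + 483 + 119 + 1602 + 701 + 1199 + 412 + 546 = 9649
Weighted mean = 300938 / 9649 = 31.188517
Difference (unweighted minus weighted) = 2.3569376

2.4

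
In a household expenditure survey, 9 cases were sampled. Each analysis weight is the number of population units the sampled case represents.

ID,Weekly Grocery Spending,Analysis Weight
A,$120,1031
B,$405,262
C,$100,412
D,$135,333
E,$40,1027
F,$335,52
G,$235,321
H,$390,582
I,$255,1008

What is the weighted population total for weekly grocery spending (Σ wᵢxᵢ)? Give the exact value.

933940

Weighted total = 120×1031 + 405×262 + 100×412 + 135×333 + 40×1027 + 335×52 + 235×321 + 390×582 + 255×1008
  = 123720 + 106110 + 41200 + 44955 + 41080 + 17420 + 75435 + 226980 + 257040 = 933940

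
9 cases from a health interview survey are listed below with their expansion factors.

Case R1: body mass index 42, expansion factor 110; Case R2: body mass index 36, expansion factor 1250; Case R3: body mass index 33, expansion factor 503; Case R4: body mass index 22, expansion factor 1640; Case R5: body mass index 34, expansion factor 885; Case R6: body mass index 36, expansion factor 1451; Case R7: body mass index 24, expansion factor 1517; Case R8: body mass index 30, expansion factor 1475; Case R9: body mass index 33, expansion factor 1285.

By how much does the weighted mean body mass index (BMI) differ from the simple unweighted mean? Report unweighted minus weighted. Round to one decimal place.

1.8

Unweighted sum = 42 + 36 + 33 + 22 + 34 + 36 + 24 + 30 + 33 = 290
Unweighted mean = 290 / 9 = 32.222222
Weighted sum = 42×110 + 36×1250 + 33×503 + 22×1640 + 34×885 + 36×1451 + 24×1517 + 30×1475 + 33×1285
  = 307688
Sum of weights = 110 + 1250 + 503 + 1640 + 885 + 1451 + 1517 + 1475 + 1285 = 10116
Weighted mean = 307688 / 10116 = 30.415975
Difference (unweighted minus weighted) = 1.8062475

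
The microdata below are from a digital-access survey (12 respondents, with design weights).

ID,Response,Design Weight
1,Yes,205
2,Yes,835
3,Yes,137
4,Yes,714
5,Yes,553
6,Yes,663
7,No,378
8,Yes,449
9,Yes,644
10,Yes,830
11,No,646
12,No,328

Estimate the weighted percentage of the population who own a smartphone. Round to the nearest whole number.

79

Sum of weights for 'Yes' = 205 + 835 + 137 + 714 + 553 + 663 + 449 + 644 + 830 = 5030
Total weight = 205 + 835 + 137 + 714 + 553 + 663 + 378 + 449 + 644 + 830 + 646 + 328 = 6382
Weighted proportion = 5030 / 6382 = 0.78815418 → 78.815418%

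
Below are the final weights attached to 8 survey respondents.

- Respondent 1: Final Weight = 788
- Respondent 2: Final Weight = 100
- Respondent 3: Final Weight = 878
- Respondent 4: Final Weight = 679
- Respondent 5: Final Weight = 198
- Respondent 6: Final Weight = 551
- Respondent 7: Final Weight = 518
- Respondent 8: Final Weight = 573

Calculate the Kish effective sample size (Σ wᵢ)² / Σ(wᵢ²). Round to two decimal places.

Σ wᵢ = 788 + 100 + 878 + 679 + 198 + 551 + 518 + 573 = 4285
Σ wᵢ² = 620944 + 10000 + 770884 + 461041 + 39204 + 303601 + 268324 + 328329 = 2802327
n_eff = 4285² / 2802327 = 18361225 / 2802327 = 6.5521351

6.55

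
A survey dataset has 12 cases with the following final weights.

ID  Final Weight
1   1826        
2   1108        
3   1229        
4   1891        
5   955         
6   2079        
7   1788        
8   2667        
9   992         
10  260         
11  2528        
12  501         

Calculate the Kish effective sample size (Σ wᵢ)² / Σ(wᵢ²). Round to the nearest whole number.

10

Σ wᵢ = 1826 + 1108 + 1229 + 1891 + 955 + 2079 + 1788 + 2667 + 992 + 260 + 2528 + 501 = 17824
Σ wᵢ² = 32885810
n_eff = 17824² / 32885810 = 317694976 / 32885810 = 9.6605489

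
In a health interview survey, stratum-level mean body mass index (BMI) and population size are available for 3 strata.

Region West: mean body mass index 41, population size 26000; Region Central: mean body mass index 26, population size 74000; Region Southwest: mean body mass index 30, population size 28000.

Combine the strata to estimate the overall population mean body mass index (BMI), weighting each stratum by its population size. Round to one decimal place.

Σ Nₕ·x̄ₕ = 41×26000 + 26×74000 + 30×28000
  = 1066000 + 1924000 + 840000 = 3830000
Σ Nₕ = 26000 + 74000 + 28000 = 128000
Overall mean = 3830000 / 128000 = 29.921875

29.9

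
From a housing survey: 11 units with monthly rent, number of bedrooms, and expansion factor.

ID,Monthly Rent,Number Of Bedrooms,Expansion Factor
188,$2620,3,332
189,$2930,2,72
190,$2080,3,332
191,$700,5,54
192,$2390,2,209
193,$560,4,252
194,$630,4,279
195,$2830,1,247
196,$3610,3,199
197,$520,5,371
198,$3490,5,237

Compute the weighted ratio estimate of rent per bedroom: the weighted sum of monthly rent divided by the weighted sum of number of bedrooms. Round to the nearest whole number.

Σ wᵢ·y = 2620×332 + 2930×72 + 2080×332 + 700×54 + 2390×209 + 560×252 + 630×279 + 2830×247 + 3610×199 + 520×371 + 3490×237
  = 869840 + 210960 + 690560 + 37800 + 499510 + 141120 + 175770 + 699010 + 718390 + 192920 + 827130 = 5063010
Σ wᵢ·x = 3×332 + 2×72 + 3×332 + 5×54 + 2×209 + 4×252 + 4×279 + 1×247 + 3×199 + 5×371 + 5×237
  = 996 + 144 + 996 + 270 + 418 + 1008 + 1116 + 247 + 597 + 1855 + 1185 = 8832
Ratio = 5063010 / 8832 = 573.25747

573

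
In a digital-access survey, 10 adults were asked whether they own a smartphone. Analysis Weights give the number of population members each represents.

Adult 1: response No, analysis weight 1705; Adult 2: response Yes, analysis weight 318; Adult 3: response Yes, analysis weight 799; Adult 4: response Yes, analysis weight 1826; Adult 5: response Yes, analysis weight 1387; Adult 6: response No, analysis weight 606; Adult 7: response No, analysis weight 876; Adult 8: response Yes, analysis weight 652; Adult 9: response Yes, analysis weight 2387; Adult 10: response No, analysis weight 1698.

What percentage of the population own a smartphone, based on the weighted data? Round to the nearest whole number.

Sum of weights for 'Yes' = 318 + 799 + 1826 + 1387 + 652 + 2387 = 7369
Total weight = 1705 + 318 + 799 + 1826 + 1387 + 606 + 876 + 652 + 2387 + 1698 = 12254
Weighted proportion = 7369 / 12254 = 0.60135466 → 60.135466%

60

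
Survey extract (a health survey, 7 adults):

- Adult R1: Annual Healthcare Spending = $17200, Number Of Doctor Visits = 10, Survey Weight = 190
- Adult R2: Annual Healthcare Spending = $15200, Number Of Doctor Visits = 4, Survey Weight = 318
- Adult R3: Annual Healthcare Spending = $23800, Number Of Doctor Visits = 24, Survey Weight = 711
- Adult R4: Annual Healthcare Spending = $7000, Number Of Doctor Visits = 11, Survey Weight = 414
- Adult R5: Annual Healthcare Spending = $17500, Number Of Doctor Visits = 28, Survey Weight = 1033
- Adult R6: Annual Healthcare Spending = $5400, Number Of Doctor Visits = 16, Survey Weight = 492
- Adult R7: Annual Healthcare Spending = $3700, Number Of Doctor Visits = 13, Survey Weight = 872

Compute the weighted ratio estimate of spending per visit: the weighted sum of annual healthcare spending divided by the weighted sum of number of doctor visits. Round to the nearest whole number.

Σ wᵢ·y = 17200×190 + 15200×318 + 23800×711 + 7000×414 + 17500×1033 + 5400×492 + 3700×872
  = 3268000 + 4833600 + 16921800 + 2898000 + 18077500 + 2656800 + 3226400 = 51882100
Σ wᵢ·x = 10×190 + 4×318 + 24×711 + 11×414 + 28×1033 + 16×492 + 13×872
  = 72922
Ratio = 51882100 / 72922 = 711.4739

711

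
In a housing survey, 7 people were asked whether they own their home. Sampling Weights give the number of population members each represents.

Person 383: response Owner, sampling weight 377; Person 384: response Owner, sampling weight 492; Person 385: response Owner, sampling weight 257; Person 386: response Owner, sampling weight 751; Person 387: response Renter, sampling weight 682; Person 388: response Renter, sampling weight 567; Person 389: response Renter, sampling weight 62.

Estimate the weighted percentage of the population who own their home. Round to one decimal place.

Sum of weights for 'Owner' = 377 + 492 + 257 + 751 = 1877
Total weight = 377 + 492 + 257 + 751 + 682 + 567 + 62 = 3188
Weighted proportion = 1877 / 3188 = 0.58877039 → 58.877039%

58.9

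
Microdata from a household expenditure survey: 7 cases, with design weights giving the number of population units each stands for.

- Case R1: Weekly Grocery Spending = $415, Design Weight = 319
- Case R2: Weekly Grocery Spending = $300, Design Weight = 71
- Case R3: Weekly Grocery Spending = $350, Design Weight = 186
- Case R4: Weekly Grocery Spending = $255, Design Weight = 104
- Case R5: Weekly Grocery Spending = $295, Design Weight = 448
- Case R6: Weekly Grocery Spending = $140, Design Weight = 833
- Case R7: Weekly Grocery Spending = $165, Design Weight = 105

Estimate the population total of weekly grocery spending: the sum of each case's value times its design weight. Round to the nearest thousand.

Weighted total = 415×319 + 300×71 + 350×186 + 255×104 + 295×448 + 140×833 + 165×105
  = 132385 + 21300 + 65100 + 26520 + 132160 + 116620 + 17325 = 511410

511000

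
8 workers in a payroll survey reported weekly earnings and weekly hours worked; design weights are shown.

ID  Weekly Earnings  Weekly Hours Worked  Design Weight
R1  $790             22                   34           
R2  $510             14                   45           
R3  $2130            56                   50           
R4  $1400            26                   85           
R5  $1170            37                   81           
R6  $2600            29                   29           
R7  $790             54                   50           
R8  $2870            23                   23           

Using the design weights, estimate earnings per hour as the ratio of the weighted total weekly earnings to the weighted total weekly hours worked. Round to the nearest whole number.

41

Σ wᵢ·y = 790×34 + 510×45 + 2130×50 + 1400×85 + 1170×81 + 2600×29 + 790×50 + 2870×23
  = 26860 + 22950 + 106500 + 119000 + 94770 + 75400 + 39500 + 66010 = 550990
Σ wᵢ·x = 22×34 + 14×45 + 56×50 + 26×85 + 37×81 + 29×29 + 54×50 + 23×23
  = 13455
Ratio = 550990 / 13455 = 40.950576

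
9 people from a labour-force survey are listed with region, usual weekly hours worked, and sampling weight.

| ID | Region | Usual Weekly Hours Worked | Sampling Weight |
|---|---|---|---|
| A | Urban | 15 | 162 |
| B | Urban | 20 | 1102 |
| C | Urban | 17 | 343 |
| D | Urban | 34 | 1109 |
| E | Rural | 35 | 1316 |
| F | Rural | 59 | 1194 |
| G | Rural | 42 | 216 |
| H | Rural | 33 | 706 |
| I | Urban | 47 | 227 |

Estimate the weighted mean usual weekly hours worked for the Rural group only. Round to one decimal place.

Rural rows: E, F, G, H
Weighted sum = 35×1316 + 59×1194 + 42×216 + 33×706
  = 148876
Sum of weights = 3432
Weighted mean = 148876 / 3432 = 43.378788

43.4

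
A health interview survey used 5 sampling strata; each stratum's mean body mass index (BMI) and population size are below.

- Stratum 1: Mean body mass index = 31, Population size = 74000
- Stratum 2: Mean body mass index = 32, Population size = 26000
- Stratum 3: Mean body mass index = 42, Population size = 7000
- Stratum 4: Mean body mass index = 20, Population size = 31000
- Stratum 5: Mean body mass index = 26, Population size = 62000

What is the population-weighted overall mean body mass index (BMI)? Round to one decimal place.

28.3

Σ Nₕ·x̄ₕ = 31×74000 + 32×26000 + 42×7000 + 20×31000 + 26×62000
  = 5652000
Σ Nₕ = 200000
Overall mean = 5652000 / 200000 = 28.26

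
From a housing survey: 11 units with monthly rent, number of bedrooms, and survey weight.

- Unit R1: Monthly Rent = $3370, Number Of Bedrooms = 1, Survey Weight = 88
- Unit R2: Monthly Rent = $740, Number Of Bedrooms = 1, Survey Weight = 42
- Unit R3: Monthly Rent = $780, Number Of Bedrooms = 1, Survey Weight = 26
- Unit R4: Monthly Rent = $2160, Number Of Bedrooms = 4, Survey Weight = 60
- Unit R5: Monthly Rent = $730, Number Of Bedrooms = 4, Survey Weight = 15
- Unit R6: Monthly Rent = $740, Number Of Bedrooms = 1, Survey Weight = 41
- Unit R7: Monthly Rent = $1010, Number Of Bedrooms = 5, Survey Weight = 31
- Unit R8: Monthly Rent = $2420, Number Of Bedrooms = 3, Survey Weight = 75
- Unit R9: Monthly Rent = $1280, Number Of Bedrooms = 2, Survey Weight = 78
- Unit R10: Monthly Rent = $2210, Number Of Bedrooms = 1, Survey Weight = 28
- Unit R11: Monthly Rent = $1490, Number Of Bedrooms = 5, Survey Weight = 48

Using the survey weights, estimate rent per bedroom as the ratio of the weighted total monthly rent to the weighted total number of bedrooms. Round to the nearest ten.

Σ wᵢ·y = 3370×88 + 740×42 + 780×26 + 2160×60 + 730×15 + 740×41 + 1010×31 + 2420×75 + 1280×78 + 2210×28 + 1490×48
  = 964860
Σ wᵢ·x = 1×88 + 1×42 + 1×26 + 4×60 + 4×15 + 1×41 + 5×31 + 3×75 + 2×78 + 1×28 + 5×48
  = 1301
Ratio = 964860 / 1301 = 741.62952

740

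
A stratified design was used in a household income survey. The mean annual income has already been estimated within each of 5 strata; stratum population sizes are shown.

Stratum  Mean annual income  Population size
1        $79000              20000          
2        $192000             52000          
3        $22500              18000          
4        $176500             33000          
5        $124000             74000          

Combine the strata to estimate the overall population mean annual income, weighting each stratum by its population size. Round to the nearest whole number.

136901

Σ Nₕ·x̄ₕ = 79000×20000 + 192000×52000 + 22500×18000 + 176500×33000 + 124000×74000
  = 1580000000 + 9984000000 + 405000000 + 5824500000 + 9176000000 = 26969500000
Σ Nₕ = 20000 + 52000 + 18000 + 33000 + 74000 = 197000
Overall mean = 26969500000 / 197000 = 136901.02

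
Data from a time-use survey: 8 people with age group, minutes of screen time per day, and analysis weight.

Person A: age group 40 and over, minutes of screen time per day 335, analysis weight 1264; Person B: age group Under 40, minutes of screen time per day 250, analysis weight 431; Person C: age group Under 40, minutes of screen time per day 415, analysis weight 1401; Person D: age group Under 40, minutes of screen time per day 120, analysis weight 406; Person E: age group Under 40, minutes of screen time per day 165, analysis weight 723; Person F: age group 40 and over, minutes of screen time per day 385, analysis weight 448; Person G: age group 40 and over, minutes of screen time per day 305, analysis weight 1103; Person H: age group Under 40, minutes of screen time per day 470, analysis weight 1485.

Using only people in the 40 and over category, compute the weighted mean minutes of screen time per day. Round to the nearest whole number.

40 and over rows: A, F, G
Weighted sum = 335×1264 + 385×448 + 305×1103
  = 423440 + 172480 + 336415 = 932335
Sum of weights = 1264 + 448 + 1103 = 2815
Weighted mean = 932335 / 2815 = 331.20249

331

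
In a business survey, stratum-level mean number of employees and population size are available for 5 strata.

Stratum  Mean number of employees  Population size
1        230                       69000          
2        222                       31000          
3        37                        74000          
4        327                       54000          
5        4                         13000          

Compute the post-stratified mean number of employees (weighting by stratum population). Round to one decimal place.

Σ Nₕ·x̄ₕ = 230×69000 + 222×31000 + 37×74000 + 327×54000 + 4×13000
  = 15870000 + 6882000 + 2738000 + 17658000 + 52000 = 43200000
Σ Nₕ = 69000 + 31000 + 74000 + 54000 + 13000 = 241000
Overall mean = 43200000 / 241000 = 179.25311

179.3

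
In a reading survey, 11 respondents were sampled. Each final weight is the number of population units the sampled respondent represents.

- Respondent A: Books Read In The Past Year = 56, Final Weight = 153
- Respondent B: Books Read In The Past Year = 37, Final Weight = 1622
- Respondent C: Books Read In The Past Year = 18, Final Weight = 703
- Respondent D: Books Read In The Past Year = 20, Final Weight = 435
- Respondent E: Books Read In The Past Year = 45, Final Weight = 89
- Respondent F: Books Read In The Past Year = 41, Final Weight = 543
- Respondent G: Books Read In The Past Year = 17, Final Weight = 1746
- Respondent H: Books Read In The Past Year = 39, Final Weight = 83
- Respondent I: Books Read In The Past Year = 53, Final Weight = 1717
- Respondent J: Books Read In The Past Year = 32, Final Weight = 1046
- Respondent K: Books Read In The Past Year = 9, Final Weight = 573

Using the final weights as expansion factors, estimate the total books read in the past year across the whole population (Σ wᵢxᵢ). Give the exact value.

Weighted total = 56×153 + 37×1622 + 18×703 + 20×435 + 45×89 + 41×543 + 17×1746 + 39×83 + 53×1717 + 32×1046 + 9×573
  = 8568 + 60014 + 12654 + 8700 + 4005 + 22263 + 29682 + 3237 + 91001 + 33472 + 5157 = 278753

278753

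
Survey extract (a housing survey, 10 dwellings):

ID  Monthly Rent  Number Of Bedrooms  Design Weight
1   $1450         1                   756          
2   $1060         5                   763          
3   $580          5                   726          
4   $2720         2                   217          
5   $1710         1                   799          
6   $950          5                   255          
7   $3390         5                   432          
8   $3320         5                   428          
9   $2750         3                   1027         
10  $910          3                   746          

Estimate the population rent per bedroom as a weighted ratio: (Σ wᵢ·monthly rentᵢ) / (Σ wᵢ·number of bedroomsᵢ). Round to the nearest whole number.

Σ wᵢ·y = 1450×756 + 1060×763 + 580×726 + 2720×217 + 1710×799 + 950×255 + 3390×432 + 3320×428 + 2750×1027 + 910×746
  = 10913390
Σ wᵢ·x = 1×756 + 5×763 + 5×726 + 2×217 + 1×799 + 5×255 + 5×432 + 5×428 + 3×1027 + 3×746
  = 756 + 3815 + 3630 + 434 + 799 + 1275 + 2160 + 2140 + 3081 + 2238 = 20328
Ratio = 10913390 / 20328 = 536.86492

537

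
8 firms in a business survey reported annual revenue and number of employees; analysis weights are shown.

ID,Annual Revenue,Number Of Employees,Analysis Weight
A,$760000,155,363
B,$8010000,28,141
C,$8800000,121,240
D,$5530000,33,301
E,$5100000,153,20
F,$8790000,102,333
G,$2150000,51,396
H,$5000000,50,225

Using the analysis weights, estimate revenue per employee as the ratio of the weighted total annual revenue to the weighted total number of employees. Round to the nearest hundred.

60800

Σ wᵢ·y = 760000×363 + 8010000×141 + 8800000×240 + 5530000×301 + 5100000×20 + 8790000×333 + 2150000×396 + 5000000×225
  = 275880000 + 1129410000 + 2112000000 + 1664530000 + 102000000 + 2927070000 + 851400000 + 1125000000 = 10187290000
Σ wᵢ·x = 155×363 + 28×141 + 121×240 + 33×301 + 153×20 + 102×333 + 51×396 + 50×225
  = 56265 + 3948 + 29040 + 9933 + 3060 + 33966 + 20196 + 11250 = 167658
Ratio = 10187290000 / 167658 = 60762.326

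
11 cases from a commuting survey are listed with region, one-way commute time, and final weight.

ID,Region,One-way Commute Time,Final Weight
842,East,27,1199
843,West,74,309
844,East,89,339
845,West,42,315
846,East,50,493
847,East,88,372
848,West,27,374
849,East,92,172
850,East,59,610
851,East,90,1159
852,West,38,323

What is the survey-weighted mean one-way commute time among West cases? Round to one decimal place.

44.3

West rows: 843, 845, 848, 852
Weighted sum = 58468
Sum of weights = 309 + 315 + 374 + 323 = 1321
Weighted mean = 58468 / 1321 = 44.260409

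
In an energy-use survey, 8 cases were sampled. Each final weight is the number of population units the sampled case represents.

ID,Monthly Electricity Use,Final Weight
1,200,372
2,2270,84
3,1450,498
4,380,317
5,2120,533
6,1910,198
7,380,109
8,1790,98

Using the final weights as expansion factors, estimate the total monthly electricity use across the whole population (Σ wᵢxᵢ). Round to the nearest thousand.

2833000

Weighted total = 200×372 + 2270×84 + 1450×498 + 380×317 + 2120×533 + 1910×198 + 380×109 + 1790×98
  = 74400 + 190680 + 722100 + 120460 + 1129960 + 378180 + 41420 + 175420 = 2832620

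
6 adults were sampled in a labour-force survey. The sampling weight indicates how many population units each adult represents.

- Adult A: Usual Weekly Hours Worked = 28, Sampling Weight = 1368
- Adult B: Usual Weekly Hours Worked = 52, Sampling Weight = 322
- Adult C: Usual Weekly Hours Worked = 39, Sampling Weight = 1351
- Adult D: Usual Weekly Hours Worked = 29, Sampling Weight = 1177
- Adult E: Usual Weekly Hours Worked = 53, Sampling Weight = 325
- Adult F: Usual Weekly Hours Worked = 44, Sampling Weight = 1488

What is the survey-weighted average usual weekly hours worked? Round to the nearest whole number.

37

Weighted sum = 28×1368 + 52×322 + 39×1351 + 29×1177 + 53×325 + 44×1488
  = 224567
Sum of weights = 6031
Weighted mean = 224567 / 6031 = 37.23545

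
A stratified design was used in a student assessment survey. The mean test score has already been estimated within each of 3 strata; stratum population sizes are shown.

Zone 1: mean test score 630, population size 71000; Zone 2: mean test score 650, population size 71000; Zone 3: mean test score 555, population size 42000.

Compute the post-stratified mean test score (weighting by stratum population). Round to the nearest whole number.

621

Σ Nₕ·x̄ₕ = 630×71000 + 650×71000 + 555×42000
  = 114190000
Σ Nₕ = 71000 + 71000 + 42000 = 184000
Overall mean = 114190000 / 184000 = 620.59783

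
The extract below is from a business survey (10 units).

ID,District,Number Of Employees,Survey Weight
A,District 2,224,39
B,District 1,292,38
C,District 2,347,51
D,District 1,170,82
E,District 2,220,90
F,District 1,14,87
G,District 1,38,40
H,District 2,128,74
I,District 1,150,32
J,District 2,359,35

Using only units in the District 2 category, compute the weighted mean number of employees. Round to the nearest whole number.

236

District 2 rows: A, C, E, H, J
Weighted sum = 224×39 + 347×51 + 220×90 + 128×74 + 359×35
  = 8736 + 17697 + 19800 + 9472 + 12565 = 68270
Sum of weights = 39 + 51 + 90 + 74 + 35 = 289
Weighted mean = 68270 / 289 = 236.22837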